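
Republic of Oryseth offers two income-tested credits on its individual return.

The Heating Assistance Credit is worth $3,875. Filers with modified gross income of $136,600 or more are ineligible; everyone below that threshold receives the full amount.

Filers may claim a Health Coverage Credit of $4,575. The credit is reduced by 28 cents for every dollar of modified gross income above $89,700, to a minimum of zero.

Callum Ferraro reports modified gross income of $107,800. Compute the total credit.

$3,875

Heating Assistance Credit: $107,800 is below the $136,600 cutoff, so the full $3,875 applies.
Health Coverage Credit: 28% of the $18,100 excess over $89,700 is $5,068 ≥ base, so the credit is $0.
Total: $3,875 + $0 = $3,875.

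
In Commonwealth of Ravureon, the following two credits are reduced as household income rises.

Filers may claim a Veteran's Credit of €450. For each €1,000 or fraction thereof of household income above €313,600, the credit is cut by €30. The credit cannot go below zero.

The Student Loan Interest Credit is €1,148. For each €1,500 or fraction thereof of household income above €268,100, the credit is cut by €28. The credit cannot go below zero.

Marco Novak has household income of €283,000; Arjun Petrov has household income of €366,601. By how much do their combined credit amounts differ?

Marco (€283,000): Veteran's Credit: €283,000 is at or below the €313,600 threshold, so the full €450 applies. Student Loan Interest Credit: income exceeds €268,100 by €14,900, which is 10 full-or-partial €1,500 increments; reduction = 10 × €28 = €280, leaving €868. total €450 + €868 = €1,318
Arjun (€366,601): Veteran's Credit: income exceeds €313,600 by €53,001 → 54 increments × €30 = €1,620 ≥ base, so the credit is €0. Student Loan Interest Credit: income exceeds €268,100 by €98,501 → 66 increments × €28 = €1,848 ≥ base, so the credit is €0. total €0 + €0 = €0
Difference: |€1,318 − €0| = €1,318.

€1,318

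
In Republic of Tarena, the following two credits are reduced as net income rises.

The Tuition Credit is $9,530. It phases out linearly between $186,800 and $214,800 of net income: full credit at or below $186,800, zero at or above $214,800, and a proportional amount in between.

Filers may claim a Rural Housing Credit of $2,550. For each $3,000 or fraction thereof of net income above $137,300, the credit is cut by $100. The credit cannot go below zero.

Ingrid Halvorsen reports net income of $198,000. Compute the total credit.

$6,168

Tuition Credit: $198,000 is $11,200 into a $28,000 phase-out range, leaving 16,800/28,000 of the credit: $9,530 × 16,800/28,000 = $5,718.
Rural Housing Credit: income exceeds $137,300 by $60,700, which is 21 full-or-partial $3,000 increments; reduction = 21 × $100 = $2,100, leaving $450.
Total: $5,718 + $450 = $6,168.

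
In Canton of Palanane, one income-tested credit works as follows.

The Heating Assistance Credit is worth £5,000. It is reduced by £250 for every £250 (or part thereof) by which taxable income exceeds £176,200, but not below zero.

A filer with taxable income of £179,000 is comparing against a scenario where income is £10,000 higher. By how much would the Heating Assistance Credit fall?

At £179,000 — income exceeds £176,200 by £2,800, which is 12 full-or-partial £250 increments; reduction = 12 × £250 = £3,000, leaving £2,000.
At £189,000 — income exceeds £176,200 by £12,800 → 52 increments × £250 = £13,000 ≥ base, so the credit is £0.
Lost: £2,000 − £0 = £2,000.

£2,000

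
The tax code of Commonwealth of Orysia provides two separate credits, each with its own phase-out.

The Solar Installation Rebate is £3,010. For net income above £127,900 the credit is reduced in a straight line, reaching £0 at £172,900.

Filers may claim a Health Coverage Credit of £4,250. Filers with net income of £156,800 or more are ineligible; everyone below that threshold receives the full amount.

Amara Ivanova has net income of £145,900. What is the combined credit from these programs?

Solar Installation Rebate: £145,900 is £18,000 into a £45,000 phase-out range, leaving 27,000/45,000 of the credit: £3,010 × 27,000/45,000 = £1,806.
Health Coverage Credit: £145,900 is below the £156,800 cutoff, so the full £4,250 applies.
Total: £1,806 + £4,250 = £6,056.

£6,056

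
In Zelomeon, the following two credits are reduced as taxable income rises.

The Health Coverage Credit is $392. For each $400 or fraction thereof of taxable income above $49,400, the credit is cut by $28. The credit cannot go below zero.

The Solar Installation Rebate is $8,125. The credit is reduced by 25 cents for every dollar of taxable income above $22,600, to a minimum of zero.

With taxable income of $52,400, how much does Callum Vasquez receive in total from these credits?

$843

Health Coverage Credit: income exceeds $49,400 by $3,000, which is 8 full-or-partial $400 increments; reduction = 8 × $28 = $224, leaving $168.
Solar Installation Rebate: 25% of the $29,800 excess over $22,600 is $7,450; credit = $8,125 − $7,450 = $675.
Total: $168 + $675 = $843.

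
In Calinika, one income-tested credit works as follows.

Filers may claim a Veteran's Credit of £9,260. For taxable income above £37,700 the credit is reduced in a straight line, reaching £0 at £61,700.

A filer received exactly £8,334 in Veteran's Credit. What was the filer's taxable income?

£8,334 is 8,334/9,260 of the full £9,260, so 926/9,260 of the £24,000 range has been used: income = £37,700 + £24,000 × 926/9,260 = £40,100.

£40,100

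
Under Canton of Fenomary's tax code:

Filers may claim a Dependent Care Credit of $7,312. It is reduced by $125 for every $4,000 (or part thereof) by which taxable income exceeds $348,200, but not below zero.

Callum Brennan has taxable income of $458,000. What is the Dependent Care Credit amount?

Dependent Care Credit: income exceeds $348,200 by $109,800, which is 28 full-or-partial $4,000 increments; reduction = 28 × $125 = $3,500, leaving $3,812.

$3,812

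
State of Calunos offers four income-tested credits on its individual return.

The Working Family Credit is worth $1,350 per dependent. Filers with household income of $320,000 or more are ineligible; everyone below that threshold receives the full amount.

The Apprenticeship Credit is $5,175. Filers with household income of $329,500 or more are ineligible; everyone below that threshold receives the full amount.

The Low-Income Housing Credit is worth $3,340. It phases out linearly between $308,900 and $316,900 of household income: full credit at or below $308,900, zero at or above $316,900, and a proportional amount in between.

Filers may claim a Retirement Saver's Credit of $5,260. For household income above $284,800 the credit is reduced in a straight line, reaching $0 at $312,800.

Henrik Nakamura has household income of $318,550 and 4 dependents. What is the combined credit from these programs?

$10,575

Working Family Credit: base = 4 × $1,350 = $5,400. $318,550 is below the $320,000 cutoff, so the full $5,400 applies.
Apprenticeship Credit: $318,550 is below the $329,500 cutoff, so the full $5,175 applies.
Low-Income Housing Credit: $318,550 is at or above $316,900, so the credit is $0.
Retirement Saver's Credit: $318,550 is at or above $312,800, so the credit is $0.
Total: $5,400 + $5,175 + $0 + $0 = $10,575.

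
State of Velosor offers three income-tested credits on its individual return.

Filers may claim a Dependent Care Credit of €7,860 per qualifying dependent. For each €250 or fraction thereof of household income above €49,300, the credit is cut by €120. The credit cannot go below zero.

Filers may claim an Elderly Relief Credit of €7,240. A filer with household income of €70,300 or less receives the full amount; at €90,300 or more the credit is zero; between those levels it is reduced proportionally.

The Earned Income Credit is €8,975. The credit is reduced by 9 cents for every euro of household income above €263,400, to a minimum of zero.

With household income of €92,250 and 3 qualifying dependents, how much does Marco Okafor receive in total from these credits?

Dependent Care Credit: base = 3 × €7,860 = €23,580. income exceeds €49,300 by €42,950, which is 172 full-or-partial €250 increments; reduction = 172 × €120 = €20,640, leaving €2,940.
Elderly Relief Credit: €92,250 is at or above €90,300, so the credit is €0.
Earned Income Credit: €92,250 is at or below the €263,400 threshold, so the full €8,975 applies.
Total: €2,940 + €0 + €8,975 = €11,915.

€11,915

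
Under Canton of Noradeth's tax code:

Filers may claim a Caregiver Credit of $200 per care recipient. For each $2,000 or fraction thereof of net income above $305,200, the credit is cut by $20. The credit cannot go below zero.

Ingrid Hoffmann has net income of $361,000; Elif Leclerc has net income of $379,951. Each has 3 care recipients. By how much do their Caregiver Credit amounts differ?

Ingrid ($361,000): Caregiver Credit: base = 3 × $200 = $600. income exceeds $305,200 by $55,800, which is 28 full-or-partial $2,000 increments; reduction = 28 × $20 = $560, leaving $40.
Elif ($379,951): Caregiver Credit: base = 3 × $200 = $600. income exceeds $305,200 by $74,751 → 38 increments × $20 = $760 ≥ base, so the credit is $0.
Difference: |$40 − $0| = $40.

$40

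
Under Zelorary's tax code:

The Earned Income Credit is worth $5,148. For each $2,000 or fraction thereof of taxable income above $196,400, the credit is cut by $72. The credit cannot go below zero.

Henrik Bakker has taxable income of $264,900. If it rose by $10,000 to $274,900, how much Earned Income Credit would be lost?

At $264,900 — income exceeds $196,400 by $68,500, which is 35 full-or-partial $2,000 increments; reduction = 35 × $72 = $2,520, leaving $2,628.
At $274,900 — income exceeds $196,400 by $78,500, which is 40 full-or-partial $2,000 increments; reduction = 40 × $72 = $2,880, leaving $2,268.
Lost: $2,628 − $2,268 = $360.

$360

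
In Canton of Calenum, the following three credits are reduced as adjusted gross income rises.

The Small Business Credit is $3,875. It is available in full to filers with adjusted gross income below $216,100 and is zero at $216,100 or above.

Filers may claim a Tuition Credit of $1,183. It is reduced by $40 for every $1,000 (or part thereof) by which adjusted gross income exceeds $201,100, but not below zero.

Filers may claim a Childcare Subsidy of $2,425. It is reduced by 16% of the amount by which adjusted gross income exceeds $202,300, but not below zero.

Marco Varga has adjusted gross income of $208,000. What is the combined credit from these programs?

Small Business Credit: $208,000 is below the $216,100 cutoff, so the full $3,875 applies.
Tuition Credit: income exceeds $201,100 by $6,900, which is 7 full-or-partial $1,000 increments; reduction = 7 × $40 = $280, leaving $903.
Childcare Subsidy: 16% of the $5,700 excess over $202,300 is $912; credit = $2,425 − $912 = $1,513.
Total: $3,875 + $903 + $1,513 = $6,291.

$6,291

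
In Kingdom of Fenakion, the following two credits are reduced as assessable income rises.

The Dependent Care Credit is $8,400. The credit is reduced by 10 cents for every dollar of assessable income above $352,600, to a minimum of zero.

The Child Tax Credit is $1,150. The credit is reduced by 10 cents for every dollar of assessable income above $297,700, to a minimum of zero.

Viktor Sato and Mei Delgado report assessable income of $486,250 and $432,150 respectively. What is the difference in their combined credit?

Viktor ($486,250): Dependent Care Credit: 10% of the $133,650 excess over $352,600 is $13,365 ≥ base, so the credit is $0. Child Tax Credit: 10% of the $188,550 excess over $297,700 is $18,855 ≥ base, so the credit is $0. total $0 + $0 = $0
Mei ($432,150): Dependent Care Credit: 10% of the $79,550 excess over $352,600 is $7,955; credit = $8,400 − $7,955 = $445. Child Tax Credit: 10% of the $134,450 excess over $297,700 is $13,445 ≥ base, so the credit is $0. total $445 + $0 = $445
Difference: |$0 − $445| = $445.

$445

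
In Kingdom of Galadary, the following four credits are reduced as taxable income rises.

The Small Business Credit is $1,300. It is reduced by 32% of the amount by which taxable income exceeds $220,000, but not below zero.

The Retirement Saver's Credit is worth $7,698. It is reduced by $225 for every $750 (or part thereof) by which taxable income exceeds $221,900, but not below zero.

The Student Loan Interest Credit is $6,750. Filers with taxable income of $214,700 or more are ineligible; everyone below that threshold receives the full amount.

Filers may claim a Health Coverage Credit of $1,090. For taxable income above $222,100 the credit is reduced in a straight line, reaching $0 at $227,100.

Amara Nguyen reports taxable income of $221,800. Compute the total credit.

Small Business Credit: 32% of the $1,800 excess over $220,000 is $576; credit = $1,300 − $576 = $724.
Retirement Saver's Credit: $221,800 is at or below the $221,900 threshold, so the full $7,698 applies.
Student Loan Interest Credit: $221,800 meets or exceeds the $214,700 cutoff, so the credit is $0.
Health Coverage Credit: $221,800 is at or below the $222,100 threshold, so the full $1,090 applies.
Total: $724 + $7,698 + $0 + $1,090 = $9,512.

$9,512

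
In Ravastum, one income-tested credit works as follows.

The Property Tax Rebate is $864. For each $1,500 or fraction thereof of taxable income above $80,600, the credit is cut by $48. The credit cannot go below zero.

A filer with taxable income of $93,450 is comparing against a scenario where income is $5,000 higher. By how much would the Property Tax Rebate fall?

At $93,450 — income exceeds $80,600 by $12,850, which is 9 full-or-partial $1,500 increments; reduction = 9 × $48 = $432, leaving $432.
At $98,450 — income exceeds $80,600 by $17,850, which is 12 full-or-partial $1,500 increments; reduction = 12 × $48 = $576, leaving $288.
Lost: $432 − $288 = $144.

$144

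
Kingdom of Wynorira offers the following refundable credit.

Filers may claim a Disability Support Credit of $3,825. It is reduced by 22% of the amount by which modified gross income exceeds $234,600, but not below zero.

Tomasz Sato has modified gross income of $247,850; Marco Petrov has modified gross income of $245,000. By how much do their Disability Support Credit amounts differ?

$627

Tomasz ($247,850): Disability Support Credit: 22% of the $13,250 excess over $234,600 is $2,915; credit = $3,825 − $2,915 = $910.
Marco ($245,000): Disability Support Credit: 22% of the $10,400 excess over $234,600 is $2,288; credit = $3,825 − $2,288 = $1,537.
Difference: |$910 − $1,537| = $627.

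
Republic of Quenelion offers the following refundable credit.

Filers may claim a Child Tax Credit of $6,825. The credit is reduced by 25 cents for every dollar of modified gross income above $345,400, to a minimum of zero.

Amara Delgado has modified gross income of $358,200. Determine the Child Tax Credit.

Child Tax Credit: 25% of the $12,800 excess over $345,400 is $3,200; credit = $6,825 − $3,200 = $3,625.

$3,625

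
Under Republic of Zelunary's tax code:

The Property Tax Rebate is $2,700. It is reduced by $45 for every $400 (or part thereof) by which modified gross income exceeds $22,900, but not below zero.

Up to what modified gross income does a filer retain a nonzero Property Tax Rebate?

$46,500

After 59 increments the reduction is 59 × $45 = $2,655, leaving $45; one more increment wipes it out. Increment 59 ends at excess 59 × $400 = $23,600, so the highest qualifying income is $22,900 + $23,600 = $46,500.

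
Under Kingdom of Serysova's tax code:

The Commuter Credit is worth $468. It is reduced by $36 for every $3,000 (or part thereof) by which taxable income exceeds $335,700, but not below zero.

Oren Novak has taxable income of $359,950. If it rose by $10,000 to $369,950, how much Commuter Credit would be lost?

At $359,950 — income exceeds $335,700 by $24,250, which is 9 full-or-partial $3,000 increments; reduction = 9 × $36 = $324, leaving $144.
At $369,950 — income exceeds $335,700 by $34,250, which is 12 full-or-partial $3,000 increments; reduction = 12 × $36 = $432, leaving $36.
Lost: $144 − $36 = $108.

$108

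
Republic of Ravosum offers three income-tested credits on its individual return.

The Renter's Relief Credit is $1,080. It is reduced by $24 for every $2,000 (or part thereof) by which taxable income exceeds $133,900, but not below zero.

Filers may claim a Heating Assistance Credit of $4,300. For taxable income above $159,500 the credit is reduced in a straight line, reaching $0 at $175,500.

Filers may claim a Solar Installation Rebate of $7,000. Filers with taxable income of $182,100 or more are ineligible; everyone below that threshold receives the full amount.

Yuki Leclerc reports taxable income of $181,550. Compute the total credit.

$7,504

Renter's Relief Credit: income exceeds $133,900 by $47,650, which is 24 full-or-partial $2,000 increments; reduction = 24 × $24 = $576, leaving $504.
Heating Assistance Credit: $181,550 is at or above $175,500, so the credit is $0.
Solar Installation Rebate: $181,550 is below the $182,100 cutoff, so the full $7,000 applies.
Total: $504 + $0 + $7,000 = $7,504.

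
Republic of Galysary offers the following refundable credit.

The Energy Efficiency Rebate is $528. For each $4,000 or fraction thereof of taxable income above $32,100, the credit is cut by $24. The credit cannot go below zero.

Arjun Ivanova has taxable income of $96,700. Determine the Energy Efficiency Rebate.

Energy Efficiency Rebate: income exceeds $32,100 by $64,600, which is 17 full-or-partial $4,000 increments; reduction = 17 × $24 = $408, leaving $120.

$120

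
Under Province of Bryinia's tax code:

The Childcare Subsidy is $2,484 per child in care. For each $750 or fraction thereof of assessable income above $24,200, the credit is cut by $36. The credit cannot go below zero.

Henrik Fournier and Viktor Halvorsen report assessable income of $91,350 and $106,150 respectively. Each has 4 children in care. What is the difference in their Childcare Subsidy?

$720

Henrik ($91,350): Childcare Subsidy: base = 4 × $2,484 = $9,936. income exceeds $24,200 by $67,150, which is 90 full-or-partial $750 increments; reduction = 90 × $36 = $3,240, leaving $6,696.
Viktor ($106,150): Childcare Subsidy: base = 4 × $2,484 = $9,936. income exceeds $24,200 by $81,950, which is 110 full-or-partial $750 increments; reduction = 110 × $36 = $3,960, leaving $5,976.
Difference: |$6,696 − $5,976| = $720.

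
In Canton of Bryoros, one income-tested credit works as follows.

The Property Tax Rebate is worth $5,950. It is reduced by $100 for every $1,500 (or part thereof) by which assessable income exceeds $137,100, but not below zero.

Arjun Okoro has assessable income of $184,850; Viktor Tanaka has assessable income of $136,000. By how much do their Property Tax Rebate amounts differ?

Arjun ($184,850): Property Tax Rebate: income exceeds $137,100 by $47,750, which is 32 full-or-partial $1,500 increments; reduction = 32 × $100 = $3,200, leaving $2,750.
Viktor ($136,000): Property Tax Rebate: $136,000 is at or below the $137,100 threshold, so the full $5,950 applies.
Difference: |$2,750 − $5,950| = $3,200.

$3,200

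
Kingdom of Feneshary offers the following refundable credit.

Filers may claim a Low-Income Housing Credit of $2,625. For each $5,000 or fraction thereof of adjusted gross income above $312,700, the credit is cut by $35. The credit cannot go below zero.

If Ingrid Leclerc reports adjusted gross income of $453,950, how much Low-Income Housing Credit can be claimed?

$1,610

Low-Income Housing Credit: income exceeds $312,700 by $141,250, which is 29 full-or-partial $5,000 increments; reduction = 29 × $35 = $1,015, leaving $1,610.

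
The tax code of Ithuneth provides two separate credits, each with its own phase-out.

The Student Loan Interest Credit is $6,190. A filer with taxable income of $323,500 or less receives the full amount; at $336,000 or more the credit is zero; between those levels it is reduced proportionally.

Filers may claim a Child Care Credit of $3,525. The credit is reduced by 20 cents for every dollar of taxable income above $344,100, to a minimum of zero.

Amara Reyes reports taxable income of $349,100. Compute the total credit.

$2,525

Student Loan Interest Credit: $349,100 is at or above $336,000, so the credit is $0.
Child Care Credit: 20% of the $5,000 excess over $344,100 is $1,000; credit = $3,525 − $1,000 = $2,525.
Total: $0 + $2,525 = $2,525.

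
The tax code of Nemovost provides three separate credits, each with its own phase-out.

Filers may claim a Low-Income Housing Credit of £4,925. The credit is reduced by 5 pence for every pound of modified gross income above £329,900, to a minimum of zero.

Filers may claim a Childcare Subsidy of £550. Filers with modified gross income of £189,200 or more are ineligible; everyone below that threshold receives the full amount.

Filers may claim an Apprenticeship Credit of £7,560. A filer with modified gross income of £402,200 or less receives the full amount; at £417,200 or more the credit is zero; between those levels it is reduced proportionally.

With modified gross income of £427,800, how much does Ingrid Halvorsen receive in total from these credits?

£30

Low-Income Housing Credit: 5% of the £97,900 excess over £329,900 is £4,895; credit = £4,925 − £4,895 = £30.
Childcare Subsidy: £427,800 meets or exceeds the £189,200 cutoff, so the credit is £0.
Apprenticeship Credit: £427,800 is at or above £417,200, so the credit is £0.
Total: £30 + £0 + £0 = £30.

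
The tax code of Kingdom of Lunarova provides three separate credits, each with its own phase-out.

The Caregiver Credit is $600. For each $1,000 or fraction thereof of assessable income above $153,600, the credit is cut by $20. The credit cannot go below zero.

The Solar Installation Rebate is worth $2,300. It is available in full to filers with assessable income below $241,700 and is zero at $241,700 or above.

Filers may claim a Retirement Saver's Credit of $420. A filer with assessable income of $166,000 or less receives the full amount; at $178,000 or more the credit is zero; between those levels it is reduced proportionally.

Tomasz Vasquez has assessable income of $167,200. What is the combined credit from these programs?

$2,998

Caregiver Credit: income exceeds $153,600 by $13,600, which is 14 full-or-partial $1,000 increments; reduction = 14 × $20 = $280, leaving $320.
Solar Installation Rebate: $167,200 is below the $241,700 cutoff, so the full $2,300 applies.
Retirement Saver's Credit: $167,200 is $1,200 into a $12,000 phase-out range, leaving 10,800/12,000 of the credit: $420 × 10,800/12,000 = $378.
Total: $320 + $2,300 + $378 = $2,998.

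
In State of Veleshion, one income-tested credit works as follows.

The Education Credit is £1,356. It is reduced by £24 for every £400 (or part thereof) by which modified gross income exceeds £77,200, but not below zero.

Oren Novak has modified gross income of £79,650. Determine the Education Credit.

Education Credit: income exceeds £77,200 by £2,450, which is 7 full-or-partial £400 increments; reduction = 7 × £24 = £168, leaving £1,188.

£1,188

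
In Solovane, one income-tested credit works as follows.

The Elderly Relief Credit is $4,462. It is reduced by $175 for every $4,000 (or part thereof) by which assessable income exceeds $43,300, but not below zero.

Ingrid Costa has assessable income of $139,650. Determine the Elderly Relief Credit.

$87

Elderly Relief Credit: income exceeds $43,300 by $96,350, which is 25 full-or-partial $4,000 increments; reduction = 25 × $175 = $4,375, leaving $87.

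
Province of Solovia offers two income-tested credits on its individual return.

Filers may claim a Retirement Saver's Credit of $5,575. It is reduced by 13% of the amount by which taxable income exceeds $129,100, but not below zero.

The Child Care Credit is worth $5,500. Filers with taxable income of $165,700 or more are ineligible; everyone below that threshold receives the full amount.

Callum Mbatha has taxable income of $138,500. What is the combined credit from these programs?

$9,853

Retirement Saver's Credit: 13% of the $9,400 excess over $129,100 is $1,222; credit = $5,575 − $1,222 = $4,353.
Child Care Credit: $138,500 is below the $165,700 cutoff, so the full $5,500 applies.
Total: $4,353 + $5,500 = $9,853.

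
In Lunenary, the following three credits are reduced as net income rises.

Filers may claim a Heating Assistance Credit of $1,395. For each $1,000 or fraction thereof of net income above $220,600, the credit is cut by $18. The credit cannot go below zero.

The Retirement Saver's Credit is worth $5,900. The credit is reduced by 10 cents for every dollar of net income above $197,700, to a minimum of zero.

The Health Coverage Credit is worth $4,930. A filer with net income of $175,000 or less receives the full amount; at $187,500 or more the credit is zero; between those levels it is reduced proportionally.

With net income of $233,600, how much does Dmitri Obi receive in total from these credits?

$3,471

Heating Assistance Credit: income exceeds $220,600 by $13,000, which is 13 full-or-partial $1,000 increments; reduction = 13 × $18 = $234, leaving $1,161.
Retirement Saver's Credit: 10% of the $35,900 excess over $197,700 is $3,590; credit = $5,900 − $3,590 = $2,310.
Health Coverage Credit: $233,600 is at or above $187,500, so the credit is $0.
Total: $1,161 + $2,310 + $0 = $3,471.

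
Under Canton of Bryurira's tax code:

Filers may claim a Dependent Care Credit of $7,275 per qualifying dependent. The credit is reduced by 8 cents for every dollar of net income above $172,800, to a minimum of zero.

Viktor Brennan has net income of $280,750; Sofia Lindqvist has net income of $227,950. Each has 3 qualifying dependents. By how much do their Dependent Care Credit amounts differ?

$4,224

Viktor ($280,750): Dependent Care Credit: base = 3 × $7,275 = $21,825. 8% of the $107,950 excess over $172,800 is $8,636; credit = $21,825 − $8,636 = $13,189.
Sofia ($227,950): Dependent Care Credit: base = 3 × $7,275 = $21,825. 8% of the $55,150 excess over $172,800 is $4,412; credit = $21,825 − $4,412 = $17,413.
Difference: |$13,189 − $17,413| = $4,224.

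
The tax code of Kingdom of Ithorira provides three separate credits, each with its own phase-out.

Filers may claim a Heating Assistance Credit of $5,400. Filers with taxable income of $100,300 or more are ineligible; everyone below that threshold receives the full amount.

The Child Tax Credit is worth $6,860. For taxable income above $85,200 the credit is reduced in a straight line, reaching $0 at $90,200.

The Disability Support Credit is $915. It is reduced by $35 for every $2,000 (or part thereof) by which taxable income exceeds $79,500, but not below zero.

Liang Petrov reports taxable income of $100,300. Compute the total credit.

$530

Heating Assistance Credit: $100,300 meets or exceeds the $100,300 cutoff, so the credit is $0.
Child Tax Credit: $100,300 is at or above $90,200, so the credit is $0.
Disability Support Credit: income exceeds $79,500 by $20,800, which is 11 full-or-partial $2,000 increments; reduction = 11 × $35 = $385, leaving $530.
Total: $0 + $0 + $530 = $530.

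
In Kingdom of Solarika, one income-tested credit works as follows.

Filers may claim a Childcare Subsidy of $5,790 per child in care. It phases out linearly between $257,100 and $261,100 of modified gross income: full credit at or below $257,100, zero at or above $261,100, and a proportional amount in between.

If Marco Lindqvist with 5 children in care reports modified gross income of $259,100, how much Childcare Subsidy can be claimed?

Childcare Subsidy: base = 5 × $5,790 = $28,950. $259,100 is $2,000 into a $4,000 phase-out range, leaving 2,000/4,000 of the credit: $28,950 × 2,000/4,000 = $14,475.

$14,475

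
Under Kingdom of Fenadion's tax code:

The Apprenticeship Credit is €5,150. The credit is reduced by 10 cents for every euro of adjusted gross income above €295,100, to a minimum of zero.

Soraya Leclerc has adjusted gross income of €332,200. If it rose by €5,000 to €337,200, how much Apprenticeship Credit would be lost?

At €332,200 — 10% of the €37,100 excess over €295,100 is €3,710; credit = €5,150 − €3,710 = €1,440.
At €337,200 — 10% of the €42,100 excess over €295,100 is €4,210; credit = €5,150 − €4,210 = €940.
Lost: €1,440 − €940 = €500.

€500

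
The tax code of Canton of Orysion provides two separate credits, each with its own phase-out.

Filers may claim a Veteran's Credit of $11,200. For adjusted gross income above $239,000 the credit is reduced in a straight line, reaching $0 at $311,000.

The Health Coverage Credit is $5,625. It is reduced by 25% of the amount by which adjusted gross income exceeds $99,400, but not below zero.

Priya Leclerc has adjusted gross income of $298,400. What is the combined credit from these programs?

$1,960

Veteran's Credit: $298,400 is $59,400 into a $72,000 phase-out range, leaving 12,600/72,000 of the credit: $11,200 × 12,600/72,000 = $1,960.
Health Coverage Credit: 25% of the $199,000 excess over $99,400 is $49,750 ≥ base, so the credit is $0.
Total: $1,960 + $0 = $1,960.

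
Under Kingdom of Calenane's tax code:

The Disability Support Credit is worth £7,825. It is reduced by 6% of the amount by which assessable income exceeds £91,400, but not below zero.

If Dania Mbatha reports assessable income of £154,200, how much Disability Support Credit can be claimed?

£4,057

Disability Support Credit: 6% of the £62,800 excess over £91,400 is £3,768; credit = £7,825 − £3,768 = £4,057.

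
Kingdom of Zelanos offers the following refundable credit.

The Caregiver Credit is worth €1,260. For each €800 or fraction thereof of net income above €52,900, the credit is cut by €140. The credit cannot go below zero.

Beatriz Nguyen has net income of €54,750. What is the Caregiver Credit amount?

Caregiver Credit: income exceeds €52,900 by €1,850, which is 3 full-or-partial €800 increments; reduction = 3 × €140 = €420, leaving €840.

€840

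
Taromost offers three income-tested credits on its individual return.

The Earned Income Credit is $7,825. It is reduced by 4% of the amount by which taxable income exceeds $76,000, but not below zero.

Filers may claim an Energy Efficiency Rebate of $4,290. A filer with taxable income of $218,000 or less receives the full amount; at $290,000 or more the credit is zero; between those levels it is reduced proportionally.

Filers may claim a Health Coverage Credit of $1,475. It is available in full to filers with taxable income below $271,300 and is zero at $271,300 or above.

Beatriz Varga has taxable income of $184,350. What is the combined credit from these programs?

Earned Income Credit: 4% of the $108,350 excess over $76,000 is $4,334; credit = $7,825 − $4,334 = $3,491.
Energy Efficiency Rebate: $184,350 is at or below the $218,000 threshold, so the full $4,290 applies.
Health Coverage Credit: $184,350 is below the $271,300 cutoff, so the full $1,475 applies.
Total: $3,491 + $4,290 + $1,475 = $9,256.

$9,256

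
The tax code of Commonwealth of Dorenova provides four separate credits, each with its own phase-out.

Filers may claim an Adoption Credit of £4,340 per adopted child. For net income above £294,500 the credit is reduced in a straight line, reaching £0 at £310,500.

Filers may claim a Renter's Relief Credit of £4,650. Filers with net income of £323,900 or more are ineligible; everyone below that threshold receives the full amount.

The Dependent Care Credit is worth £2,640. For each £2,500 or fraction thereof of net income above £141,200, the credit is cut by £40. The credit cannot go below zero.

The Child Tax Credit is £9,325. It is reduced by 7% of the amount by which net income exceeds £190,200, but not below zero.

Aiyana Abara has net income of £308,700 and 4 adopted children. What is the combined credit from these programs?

£7,633

Adoption Credit: base = 4 × £4,340 = £17,360. £308,700 is £14,200 into a £16,000 phase-out range, leaving 1,800/16,000 of the credit: £17,360 × 1,800/16,000 = £1,953.
Renter's Relief Credit: £308,700 is below the £323,900 cutoff, so the full £4,650 applies.
Dependent Care Credit: income exceeds £141,200 by £167,500 → 67 increments × £40 = £2,680 ≥ base, so the credit is £0.
Child Tax Credit: 7% of the £118,500 excess over £190,200 is £8,295; credit = £9,325 − £8,295 = £1,030.
Total: £1,953 + £4,650 + £0 + £1,030 = £7,633.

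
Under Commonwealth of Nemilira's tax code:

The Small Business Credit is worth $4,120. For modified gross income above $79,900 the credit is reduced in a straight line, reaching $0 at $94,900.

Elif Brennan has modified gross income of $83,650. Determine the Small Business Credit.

$3,090

Small Business Credit: $83,650 is $3,750 into a $15,000 phase-out range, leaving 11,250/15,000 of the credit: $4,120 × 11,250/15,000 = $3,090.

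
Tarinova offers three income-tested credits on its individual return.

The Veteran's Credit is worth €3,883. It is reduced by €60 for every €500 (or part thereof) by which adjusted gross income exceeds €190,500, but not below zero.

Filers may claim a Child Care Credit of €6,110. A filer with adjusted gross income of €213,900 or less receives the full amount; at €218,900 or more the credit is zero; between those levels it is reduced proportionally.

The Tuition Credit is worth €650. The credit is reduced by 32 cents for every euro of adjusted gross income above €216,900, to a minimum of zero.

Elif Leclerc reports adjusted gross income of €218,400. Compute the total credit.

Veteran's Credit: income exceeds €190,500 by €27,900, which is 56 full-or-partial €500 increments; reduction = 56 × €60 = €3,360, leaving €523.
Child Care Credit: €218,400 is €4,500 into a €5,000 phase-out range, leaving 500/5,000 of the credit: €6,110 × 500/5,000 = €611.
Tuition Credit: 32% of the €1,500 excess over €216,900 is €480; credit = €650 − €480 = €170.
Total: €523 + €611 + €170 = €1,304.

€1,304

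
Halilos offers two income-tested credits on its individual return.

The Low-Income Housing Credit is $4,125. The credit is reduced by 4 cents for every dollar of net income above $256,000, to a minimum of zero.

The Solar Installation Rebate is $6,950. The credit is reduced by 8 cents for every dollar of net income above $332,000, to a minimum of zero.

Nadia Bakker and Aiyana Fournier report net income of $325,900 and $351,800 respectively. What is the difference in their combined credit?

$2,620

Nadia ($325,900): Low-Income Housing Credit: 4% of the $69,900 excess over $256,000 is $2,796; credit = $4,125 − $2,796 = $1,329. Solar Installation Rebate: $325,900 is at or below the $332,000 threshold, so the full $6,950 applies. total $1,329 + $6,950 = $8,279
Aiyana ($351,800): Low-Income Housing Credit: 4% of the $95,800 excess over $256,000 is $3,832; credit = $4,125 − $3,832 = $293. Solar Installation Rebate: 8% of the $19,800 excess over $332,000 is $1,584; credit = $6,950 − $1,584 = $5,366. total $293 + $5,366 = $5,659
Difference: |$8,279 − $5,659| = $2,620.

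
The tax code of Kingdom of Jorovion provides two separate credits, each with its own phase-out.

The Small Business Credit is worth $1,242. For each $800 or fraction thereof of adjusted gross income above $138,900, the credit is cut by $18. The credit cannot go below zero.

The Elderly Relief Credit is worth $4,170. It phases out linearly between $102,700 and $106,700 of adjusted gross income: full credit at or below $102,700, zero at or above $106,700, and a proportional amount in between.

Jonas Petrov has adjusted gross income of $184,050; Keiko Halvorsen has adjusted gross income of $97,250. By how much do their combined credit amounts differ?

Jonas ($184,050): Small Business Credit: income exceeds $138,900 by $45,150, which is 57 full-or-partial $800 increments; reduction = 57 × $18 = $1,026, leaving $216. Elderly Relief Credit: $184,050 is at or above $106,700, so the credit is $0. total $216 + $0 = $216
Keiko ($97,250): Small Business Credit: $97,250 is at or below the $138,900 threshold, so the full $1,242 applies. Elderly Relief Credit: $97,250 is at or below the $102,700 threshold, so the full $4,170 applies. total $1,242 + $4,170 = $5,412
Difference: |$216 − $5,412| = $5,196.

$5,196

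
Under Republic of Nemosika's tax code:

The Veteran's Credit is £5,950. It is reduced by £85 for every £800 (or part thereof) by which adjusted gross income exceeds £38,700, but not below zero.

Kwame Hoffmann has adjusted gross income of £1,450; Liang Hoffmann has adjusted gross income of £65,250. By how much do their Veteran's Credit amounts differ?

Kwame (£1,450): Veteran's Credit: £1,450 is at or below the £38,700 threshold, so the full £5,950 applies.
Liang (£65,250): Veteran's Credit: income exceeds £38,700 by £26,550, which is 34 full-or-partial £800 increments; reduction = 34 × £85 = £2,890, leaving £3,060.
Difference: |£5,950 − £3,060| = £2,890.

£2,890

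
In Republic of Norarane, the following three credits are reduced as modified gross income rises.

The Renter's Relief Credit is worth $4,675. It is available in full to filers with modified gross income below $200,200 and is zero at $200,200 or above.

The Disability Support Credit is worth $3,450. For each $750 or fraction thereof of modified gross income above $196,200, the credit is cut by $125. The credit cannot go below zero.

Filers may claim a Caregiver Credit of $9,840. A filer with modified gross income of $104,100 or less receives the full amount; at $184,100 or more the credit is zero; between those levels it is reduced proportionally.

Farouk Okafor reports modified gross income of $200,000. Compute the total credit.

$7,375

Renter's Relief Credit: $200,000 is below the $200,200 cutoff, so the full $4,675 applies.
Disability Support Credit: income exceeds $196,200 by $3,800, which is 6 full-or-partial $750 increments; reduction = 6 × $125 = $750, leaving $2,700.
Caregiver Credit: $200,000 is at or above $184,100, so the credit is $0.
Total: $4,675 + $2,700 + $0 = $7,375.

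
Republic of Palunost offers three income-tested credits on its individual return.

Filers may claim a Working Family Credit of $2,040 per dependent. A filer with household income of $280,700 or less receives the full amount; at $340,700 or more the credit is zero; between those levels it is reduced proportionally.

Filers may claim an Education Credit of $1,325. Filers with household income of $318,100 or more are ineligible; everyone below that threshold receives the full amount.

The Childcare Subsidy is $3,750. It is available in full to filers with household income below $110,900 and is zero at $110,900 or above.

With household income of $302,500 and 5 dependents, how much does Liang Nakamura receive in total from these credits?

$7,819

Working Family Credit: base = 5 × $2,040 = $10,200. $302,500 is $21,800 into a $60,000 phase-out range, leaving 38,200/60,000 of the credit: $10,200 × 38,200/60,000 = $6,494.
Education Credit: $302,500 is below the $318,100 cutoff, so the full $1,325 applies.
Childcare Subsidy: $302,500 meets or exceeds the $110,900 cutoff, so the credit is $0.
Total: $6,494 + $1,325 + $0 = $7,819.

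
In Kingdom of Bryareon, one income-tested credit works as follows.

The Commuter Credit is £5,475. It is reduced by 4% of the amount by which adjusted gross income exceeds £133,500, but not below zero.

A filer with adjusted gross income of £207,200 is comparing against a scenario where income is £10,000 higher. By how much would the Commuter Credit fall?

At £207,200 — 4% of the £73,700 excess over £133,500 is £2,948; credit = £5,475 − £2,948 = £2,527.
At £217,200 — 4% of the £83,700 excess over £133,500 is £3,348; credit = £5,475 − £3,348 = £2,127.
Lost: £2,527 − £2,127 = £400.

£400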